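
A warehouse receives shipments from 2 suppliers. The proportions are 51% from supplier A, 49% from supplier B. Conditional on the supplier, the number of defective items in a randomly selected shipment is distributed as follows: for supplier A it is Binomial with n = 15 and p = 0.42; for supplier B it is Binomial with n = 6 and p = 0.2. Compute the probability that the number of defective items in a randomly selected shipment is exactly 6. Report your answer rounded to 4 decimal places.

Conditional on each supplier, P(X = 6): A: 0.204057; B: 6.4e-05.
By total probability, P(X = 6) = 0.51·0.204057 + 0.49·6.4e-05 = 0.1041.

0.1041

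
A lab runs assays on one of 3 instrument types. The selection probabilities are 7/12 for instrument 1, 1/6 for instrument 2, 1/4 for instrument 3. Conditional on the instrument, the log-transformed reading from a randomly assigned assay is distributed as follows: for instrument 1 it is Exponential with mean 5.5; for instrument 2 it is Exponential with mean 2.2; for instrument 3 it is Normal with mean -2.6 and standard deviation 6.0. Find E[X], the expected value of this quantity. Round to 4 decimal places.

Component means — 1: 5.5; 2: 2.2; 3: -2.6.
E[X] = 0.583333·5.5 + 0.166667·2.2 + 0.25·-2.6 = 2.925.

2.9250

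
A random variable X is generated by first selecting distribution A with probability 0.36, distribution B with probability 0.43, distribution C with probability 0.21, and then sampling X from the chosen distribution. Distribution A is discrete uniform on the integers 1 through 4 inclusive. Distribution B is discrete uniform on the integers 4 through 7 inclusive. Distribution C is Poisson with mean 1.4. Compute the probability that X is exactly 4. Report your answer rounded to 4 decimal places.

Conditional on each component, P(X = 4): A: 0.25; B: 0.25; C: 0.039472.
By total probability, P(X = 4) = 0.36·0.25 + 0.43·0.25 + 0.21·0.039472 = 0.205789.

0.2058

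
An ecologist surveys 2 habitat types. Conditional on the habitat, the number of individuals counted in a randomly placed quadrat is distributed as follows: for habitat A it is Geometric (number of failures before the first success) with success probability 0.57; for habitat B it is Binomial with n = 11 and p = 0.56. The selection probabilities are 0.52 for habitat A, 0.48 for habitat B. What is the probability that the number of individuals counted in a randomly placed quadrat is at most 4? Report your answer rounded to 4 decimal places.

Conditional on each habitat, P(X ≤ 4): A: 0.985299; B: 0.156781.
By total probability, P(X ≤ 4) = 0.52·0.985299 + 0.48·0.156781 = 0.587611.

0.5876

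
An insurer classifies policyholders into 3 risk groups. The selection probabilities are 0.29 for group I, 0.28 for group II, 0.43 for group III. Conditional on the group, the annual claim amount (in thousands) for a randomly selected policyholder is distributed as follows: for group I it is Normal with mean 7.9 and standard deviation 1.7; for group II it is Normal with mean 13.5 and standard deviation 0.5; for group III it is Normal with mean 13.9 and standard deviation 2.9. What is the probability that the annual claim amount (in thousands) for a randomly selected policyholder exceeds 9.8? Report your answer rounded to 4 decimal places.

0.7144

Conditional on each group, P(X > 9.8): I: 0.131859; II: 1; III: 0.921289.
By total probability, P(X > 9.8) = 0.29·0.131859 + 0.28·1 + 0.43·0.921289 = 0.714393.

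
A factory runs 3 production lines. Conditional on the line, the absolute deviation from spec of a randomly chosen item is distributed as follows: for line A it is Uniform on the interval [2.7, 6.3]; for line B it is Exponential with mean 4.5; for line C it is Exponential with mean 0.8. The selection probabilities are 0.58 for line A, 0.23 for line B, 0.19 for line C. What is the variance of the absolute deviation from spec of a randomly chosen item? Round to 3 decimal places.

Per component, A: μ=4.5, E[X²]=21.33; B: μ=4.5, E[X²]=40.5; C: μ=0.8, E[X²]=1.28.
E[X] = 0.58·4.5 + 0.23·4.5 + 0.19·0.8 = 3.797.
E[X²] = 0.58·21.33 + 0.23·40.5 + 0.19·1.28 = 21.9296.
Var(X) = E[X²] − (E[X])² = 21.9296 − 14.4172 = 7.51239.

7.512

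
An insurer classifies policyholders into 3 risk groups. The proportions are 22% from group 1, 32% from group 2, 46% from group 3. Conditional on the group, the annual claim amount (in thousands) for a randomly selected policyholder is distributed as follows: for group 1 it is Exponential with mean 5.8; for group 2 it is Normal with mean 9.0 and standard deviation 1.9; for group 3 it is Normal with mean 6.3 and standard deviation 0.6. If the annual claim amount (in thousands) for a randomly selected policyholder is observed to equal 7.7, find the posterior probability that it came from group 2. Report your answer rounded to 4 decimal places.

0.6381

Likelihoods f(7.7 | ·): 1: 0.0457097; 2: 0.16615; 3: 0.0437031.
Posterior ∝ prior × likelihood. Numerator for 2: 0.32·0.16615 = 0.053168.
Normalizing constant: 0.22·0.0457097 + 0.32·0.16615 + 0.46·0.0437031 = 0.0833276.
P(2 | observation) = 0.053168 / 0.0833276 = 0.63806.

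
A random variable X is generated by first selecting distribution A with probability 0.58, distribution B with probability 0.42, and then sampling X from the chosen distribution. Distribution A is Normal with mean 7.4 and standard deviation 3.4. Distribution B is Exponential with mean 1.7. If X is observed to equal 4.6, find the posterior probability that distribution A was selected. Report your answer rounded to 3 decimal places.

Likelihoods f(4.6 | ·): A: 0.0835914; B: 0.0393008.
Posterior ∝ prior × likelihood. Numerator for A: 0.58·0.0835914 = 0.048483.
Normalizing constant: 0.58·0.0835914 + 0.42·0.0393008 = 0.0649894.
P(A | observation) = 0.048483 / 0.0649894 = 0.746015.

0.746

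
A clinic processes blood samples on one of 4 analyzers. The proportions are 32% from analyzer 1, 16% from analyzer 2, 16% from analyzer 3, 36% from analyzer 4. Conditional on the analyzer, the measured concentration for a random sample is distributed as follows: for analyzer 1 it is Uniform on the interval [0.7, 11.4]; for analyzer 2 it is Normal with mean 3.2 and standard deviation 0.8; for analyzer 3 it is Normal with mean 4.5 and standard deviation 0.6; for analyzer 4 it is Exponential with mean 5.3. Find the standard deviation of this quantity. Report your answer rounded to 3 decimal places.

Per component, 1: μ=6.05, E[X²]=46.1433; 2: μ=3.2, E[X²]=10.88; 3: μ=4.5, E[X²]=20.61; 4: μ=5.3, E[X²]=56.18.
E[X] = 0.32·6.05 + 0.16·3.2 + 0.16·4.5 + 0.36·5.3 = 5.076.
E[X²] = 0.32·46.1433 + 0.16·10.88 + 0.16·20.61 + 0.36·56.18 = 40.0291.
Var(X) = E[X²] − (E[X])² = 40.0291 − 25.7658 = 14.2633.
SD(X) = √14.2633 = 3.77668.

3.777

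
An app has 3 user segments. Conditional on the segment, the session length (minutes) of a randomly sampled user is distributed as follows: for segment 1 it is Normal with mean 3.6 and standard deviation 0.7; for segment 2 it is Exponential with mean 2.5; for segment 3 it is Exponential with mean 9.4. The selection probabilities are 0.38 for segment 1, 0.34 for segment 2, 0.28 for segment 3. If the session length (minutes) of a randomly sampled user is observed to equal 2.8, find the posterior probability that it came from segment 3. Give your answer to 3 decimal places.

0.123

Likelihoods f(2.8 | ·): 1: 0.296614; 2: 0.130512; 3: 0.0789783.
Posterior ∝ prior × likelihood. Numerator for 3: 0.28·0.0789783 = 0.0221139.
Normalizing constant: 0.38·0.296614 + 0.34·0.130512 + 0.28·0.0789783 = 0.179201.
P(3 | observation) = 0.0221139 / 0.179201 = 0.123403.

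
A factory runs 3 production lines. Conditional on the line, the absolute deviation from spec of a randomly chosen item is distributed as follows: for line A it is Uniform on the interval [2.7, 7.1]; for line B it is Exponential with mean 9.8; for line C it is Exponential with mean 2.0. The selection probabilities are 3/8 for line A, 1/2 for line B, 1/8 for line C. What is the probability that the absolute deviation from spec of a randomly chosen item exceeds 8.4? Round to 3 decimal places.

0.214

Conditional on each line, P(X > 8.4): A: 0; B: 0.424373; C: 0.0149956.
By total probability, P(X > 8.4) = 0.375·0 + 0.5·0.424373 + 0.125·0.0149956 = 0.214061.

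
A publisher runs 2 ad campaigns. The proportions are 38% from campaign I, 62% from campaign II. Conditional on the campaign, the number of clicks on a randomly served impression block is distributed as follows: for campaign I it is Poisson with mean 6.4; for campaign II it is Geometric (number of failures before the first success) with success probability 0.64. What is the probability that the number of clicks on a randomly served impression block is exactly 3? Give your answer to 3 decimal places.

0.046

Conditional on each campaign, P(X = 3): I: 0.0725945; II: 0.0298598.
By total probability, P(X = 3) = 0.38·0.0725945 + 0.62·0.0298598 = 0.046099.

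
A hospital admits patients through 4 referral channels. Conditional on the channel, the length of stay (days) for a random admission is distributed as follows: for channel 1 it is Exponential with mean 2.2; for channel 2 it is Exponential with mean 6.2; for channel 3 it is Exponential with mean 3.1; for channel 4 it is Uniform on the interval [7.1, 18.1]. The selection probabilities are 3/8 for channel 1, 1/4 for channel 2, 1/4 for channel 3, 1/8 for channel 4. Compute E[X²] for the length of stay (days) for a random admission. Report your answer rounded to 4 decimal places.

For each component E[X²] = Var + (mean)², giving 1: 9.68; 2: 76.88; 3: 19.22; 4: 168.843.
Overall E[X²] = 0.375·9.68 + 0.25·76.88 + 0.25·19.22 + 0.125·168.843 = 48.7604.

48.7604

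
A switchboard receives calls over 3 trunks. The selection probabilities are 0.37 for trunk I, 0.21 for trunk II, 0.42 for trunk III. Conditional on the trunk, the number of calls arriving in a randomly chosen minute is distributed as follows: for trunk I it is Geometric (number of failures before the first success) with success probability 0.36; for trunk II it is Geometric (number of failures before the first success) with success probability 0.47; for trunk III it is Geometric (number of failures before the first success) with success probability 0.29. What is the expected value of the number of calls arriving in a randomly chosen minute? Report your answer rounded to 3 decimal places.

Component means — I: 1.77778; II: 1.12766; III: 2.44828.
E[X] = 0.37·1.77778 + 0.21·1.12766 + 0.42·2.44828 = 1.92286.

1.923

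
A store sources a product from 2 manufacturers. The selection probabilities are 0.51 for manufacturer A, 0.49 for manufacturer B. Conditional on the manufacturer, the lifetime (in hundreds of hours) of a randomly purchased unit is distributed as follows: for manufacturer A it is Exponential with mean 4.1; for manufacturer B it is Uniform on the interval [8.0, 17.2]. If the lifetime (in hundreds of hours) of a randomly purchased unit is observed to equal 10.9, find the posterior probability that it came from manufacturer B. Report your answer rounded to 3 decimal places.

Likelihoods f(10.9 | ·): A: 0.0170855; B: 0.108696.
Posterior ∝ prior × likelihood. Numerator for B: 0.49·0.108696 = 0.0532609.
Normalizing constant: 0.51·0.0170855 + 0.49·0.108696 = 0.0619745.
P(B | observation) = 0.0532609 / 0.0619745 = 0.8594.

0.859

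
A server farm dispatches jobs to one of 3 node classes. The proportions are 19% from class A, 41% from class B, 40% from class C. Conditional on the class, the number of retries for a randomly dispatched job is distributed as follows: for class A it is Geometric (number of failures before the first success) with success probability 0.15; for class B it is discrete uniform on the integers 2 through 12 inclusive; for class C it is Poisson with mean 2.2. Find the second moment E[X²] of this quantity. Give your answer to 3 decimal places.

For each component E[X²] = Var + (mean)², giving A: 69.8889; B: 59; C: 7.04.
Overall E[X²] = 0.19·69.8889 + 0.41·59 + 0.4·7.04 = 40.2849.

40.285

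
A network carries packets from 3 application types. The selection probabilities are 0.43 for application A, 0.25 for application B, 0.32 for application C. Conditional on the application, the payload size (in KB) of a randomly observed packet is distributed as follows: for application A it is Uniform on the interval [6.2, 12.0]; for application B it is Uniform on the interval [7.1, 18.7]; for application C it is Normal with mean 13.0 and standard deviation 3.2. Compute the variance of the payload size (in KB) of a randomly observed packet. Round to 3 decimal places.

10.932

Per component, A: μ=9.1, E[X²]=85.6133; B: μ=12.9, E[X²]=177.623; C: μ=13, E[X²]=179.24.
E[X] = 0.43·9.1 + 0.25·12.9 + 0.32·13 = 11.298.
E[X²] = 0.43·85.6133 + 0.25·177.623 + 0.32·179.24 = 138.576.
Var(X) = E[X²] − (E[X])² = 138.576 − 127.645 = 10.9316.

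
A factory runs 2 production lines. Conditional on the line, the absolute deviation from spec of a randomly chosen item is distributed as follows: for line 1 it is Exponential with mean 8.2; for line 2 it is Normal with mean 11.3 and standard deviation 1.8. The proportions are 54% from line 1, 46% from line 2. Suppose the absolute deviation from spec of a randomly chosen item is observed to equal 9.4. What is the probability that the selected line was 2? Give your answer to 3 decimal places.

Likelihoods f(9.4 | ·): 1: 0.0387558; 2: 0.126968.
Posterior ∝ prior × likelihood. Numerator for 2: 0.46·0.126968 = 0.0584051.
Normalizing constant: 0.54·0.0387558 + 0.46·0.126968 = 0.0793332.
P(2 | observation) = 0.0584051 / 0.0793332 = 0.7362.

0.736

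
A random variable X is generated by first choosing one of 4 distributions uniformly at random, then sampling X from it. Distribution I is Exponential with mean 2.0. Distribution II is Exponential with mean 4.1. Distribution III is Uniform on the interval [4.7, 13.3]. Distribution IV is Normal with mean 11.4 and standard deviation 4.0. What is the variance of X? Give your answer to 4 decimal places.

Per component, I: μ=2, E[X²]=8; II: μ=4.1, E[X²]=33.62; III: μ=9, E[X²]=87.1633; IV: μ=11.4, E[X²]=145.96.
E[X] = 0.25·2 + 0.25·4.1 + 0.25·9 + 0.25·11.4 = 6.625.
E[X²] = 0.25·8 + 0.25·33.62 + 0.25·87.1633 + 0.25·145.96 = 68.6858.
Var(X) = E[X²] − (E[X])² = 68.6858 − 43.8906 = 24.7952.

24.7952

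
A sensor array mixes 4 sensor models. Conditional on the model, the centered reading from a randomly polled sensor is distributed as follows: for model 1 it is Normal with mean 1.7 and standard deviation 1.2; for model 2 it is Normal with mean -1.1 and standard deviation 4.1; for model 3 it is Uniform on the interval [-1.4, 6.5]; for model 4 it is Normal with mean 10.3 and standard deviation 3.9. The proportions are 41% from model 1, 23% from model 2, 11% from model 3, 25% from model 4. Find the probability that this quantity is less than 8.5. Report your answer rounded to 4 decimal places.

Conditional on each model, P(X < 8.5): 1: 1; 2: 0.990396; 3: 1; 4: 0.322206.
By total probability, P(X < 8.5) = 0.41·1 + 0.23·0.990396 + 0.11·1 + 0.25·0.322206 = 0.828343.

0.8283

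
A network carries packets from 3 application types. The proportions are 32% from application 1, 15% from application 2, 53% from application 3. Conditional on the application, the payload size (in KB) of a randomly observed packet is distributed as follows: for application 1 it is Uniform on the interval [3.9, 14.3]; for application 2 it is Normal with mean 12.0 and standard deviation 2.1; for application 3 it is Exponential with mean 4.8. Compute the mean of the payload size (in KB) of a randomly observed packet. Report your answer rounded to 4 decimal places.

Component means — 1: 9.1; 2: 12; 3: 4.8.
E[X] = 0.32·9.1 + 0.15·12 + 0.53·4.8 = 7.256.

7.2560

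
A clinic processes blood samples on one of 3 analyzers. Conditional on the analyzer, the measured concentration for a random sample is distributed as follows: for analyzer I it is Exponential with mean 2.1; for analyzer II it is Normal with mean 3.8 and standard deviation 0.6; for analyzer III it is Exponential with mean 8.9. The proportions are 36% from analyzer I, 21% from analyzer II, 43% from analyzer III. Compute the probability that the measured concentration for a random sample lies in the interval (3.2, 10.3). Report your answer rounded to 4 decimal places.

0.4174

Conditional on each analyzer, P(3.2 < X < 10.3): I: 0.210469; II: 0.841345; III: 0.383657.
By total probability, P(3.2 < X < 10.3) = 0.36·0.210469 + 0.21·0.841345 + 0.43·0.383657 = 0.417424.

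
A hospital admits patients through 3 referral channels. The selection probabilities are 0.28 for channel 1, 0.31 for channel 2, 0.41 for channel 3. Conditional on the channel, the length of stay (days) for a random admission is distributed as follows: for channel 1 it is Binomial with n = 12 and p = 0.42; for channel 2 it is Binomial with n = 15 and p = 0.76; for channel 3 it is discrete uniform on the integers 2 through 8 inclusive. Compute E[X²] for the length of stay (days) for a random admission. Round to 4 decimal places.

60.9567

For each component E[X²] = Var + (mean)², giving 1: 28.3248; 2: 132.696; 3: 29.
Overall E[X²] = 0.28·28.3248 + 0.31·132.696 + 0.41·29 = 60.9567.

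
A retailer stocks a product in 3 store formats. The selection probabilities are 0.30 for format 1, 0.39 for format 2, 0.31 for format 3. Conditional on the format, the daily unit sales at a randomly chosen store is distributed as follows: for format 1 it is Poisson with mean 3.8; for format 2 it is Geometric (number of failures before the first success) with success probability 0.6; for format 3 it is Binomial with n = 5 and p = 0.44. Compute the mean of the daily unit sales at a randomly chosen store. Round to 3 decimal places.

Component means — 1: 3.8; 2: 0.666667; 3: 2.2.
E[X] = 0.3·3.8 + 0.39·0.666667 + 0.31·2.2 = 2.082.

2.082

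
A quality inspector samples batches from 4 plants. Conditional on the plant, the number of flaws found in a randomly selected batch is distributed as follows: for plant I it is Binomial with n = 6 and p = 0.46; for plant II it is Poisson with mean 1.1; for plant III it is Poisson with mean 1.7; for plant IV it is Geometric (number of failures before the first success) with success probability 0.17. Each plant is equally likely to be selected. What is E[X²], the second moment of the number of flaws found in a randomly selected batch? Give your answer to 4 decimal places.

For each component E[X²] = Var + (mean)², giving I: 9.108; II: 2.31; III: 4.59; IV: 52.5571.
Overall E[X²] = 0.25·9.108 + 0.25·2.31 + 0.25·4.59 + 0.25·52.5571 = 17.1413.

17.1413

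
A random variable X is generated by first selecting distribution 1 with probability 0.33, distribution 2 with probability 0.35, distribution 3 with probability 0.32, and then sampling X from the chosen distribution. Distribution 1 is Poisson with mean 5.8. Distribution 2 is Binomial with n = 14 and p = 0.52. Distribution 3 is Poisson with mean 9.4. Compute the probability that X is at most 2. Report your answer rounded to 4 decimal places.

Conditional on each component, P(X ≤ 2): 1: 0.0715108; 2: 0.00423799; 3: 0.00451508.
By total probability, P(X ≤ 2) = 0.33·0.0715108 + 0.35·0.00423799 + 0.32·0.00451508 = 0.0265267.

0.0265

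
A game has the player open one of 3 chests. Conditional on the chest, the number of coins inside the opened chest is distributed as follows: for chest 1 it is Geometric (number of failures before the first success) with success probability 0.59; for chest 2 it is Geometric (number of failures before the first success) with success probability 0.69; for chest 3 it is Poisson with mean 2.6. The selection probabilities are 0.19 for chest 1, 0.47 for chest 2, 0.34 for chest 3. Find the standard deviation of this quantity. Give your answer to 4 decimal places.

1.5469

Per component, 1: μ=0.694915, E[X²]=1.66073; 2: μ=0.449275, E[X²]=0.852972; 3: μ=2.6, E[X²]=9.36.
E[X] = 0.19·0.694915 + 0.47·0.449275 + 0.34·2.6 = 1.22719.
E[X²] = 0.19·1.66073 + 0.47·0.852972 + 0.34·9.36 = 3.89884.
Var(X) = E[X²] − (E[X])² = 3.89884 − 1.506 = 2.39283.
SD(X) = √2.39283 = 1.54688.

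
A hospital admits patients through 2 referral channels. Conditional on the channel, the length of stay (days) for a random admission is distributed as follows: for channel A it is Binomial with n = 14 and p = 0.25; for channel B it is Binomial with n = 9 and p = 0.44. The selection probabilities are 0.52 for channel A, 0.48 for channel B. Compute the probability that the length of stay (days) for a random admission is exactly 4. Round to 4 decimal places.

0.2393

Conditional on each channel, P(X = 4): A: 0.220195; B: 0.260089.
By total probability, P(X = 4) = 0.52·0.220195 + 0.48·0.260089 = 0.239344.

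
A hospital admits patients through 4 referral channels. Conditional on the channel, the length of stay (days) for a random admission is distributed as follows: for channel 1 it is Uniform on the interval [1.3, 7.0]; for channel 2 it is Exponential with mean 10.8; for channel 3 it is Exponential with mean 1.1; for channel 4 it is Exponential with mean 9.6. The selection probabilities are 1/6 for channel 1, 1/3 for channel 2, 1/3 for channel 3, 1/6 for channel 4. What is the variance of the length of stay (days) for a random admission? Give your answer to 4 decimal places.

Per component, 1: μ=4.15, E[X²]=19.93; 2: μ=10.8, E[X²]=233.28; 3: μ=1.1, E[X²]=2.42; 4: μ=9.6, E[X²]=184.32.
E[X] = 0.166667·4.15 + 0.333333·10.8 + 0.333333·1.1 + 0.166667·9.6 = 6.25833.
E[X²] = 0.166667·19.93 + 0.333333·233.28 + 0.333333·2.42 + 0.166667·184.32 = 112.608.
Var(X) = E[X²] − (E[X])² = 112.608 − 39.1667 = 73.4416.

73.4416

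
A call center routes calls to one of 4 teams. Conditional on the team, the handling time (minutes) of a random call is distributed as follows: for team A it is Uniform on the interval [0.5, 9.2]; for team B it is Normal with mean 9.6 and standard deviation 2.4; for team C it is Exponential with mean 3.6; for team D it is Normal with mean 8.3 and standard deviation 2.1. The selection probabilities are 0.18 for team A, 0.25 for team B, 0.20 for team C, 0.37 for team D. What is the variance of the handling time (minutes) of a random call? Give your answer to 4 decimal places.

Per component, A: μ=4.85, E[X²]=29.83; B: μ=9.6, E[X²]=97.92; C: μ=3.6, E[X²]=25.92; D: μ=8.3, E[X²]=73.3.
E[X] = 0.18·4.85 + 0.25·9.6 + 0.2·3.6 + 0.37·8.3 = 7.064.
E[X²] = 0.18·29.83 + 0.25·97.92 + 0.2·25.92 + 0.37·73.3 = 62.1544.
Var(X) = E[X²] − (E[X])² = 62.1544 − 49.9001 = 12.2543.

12.2543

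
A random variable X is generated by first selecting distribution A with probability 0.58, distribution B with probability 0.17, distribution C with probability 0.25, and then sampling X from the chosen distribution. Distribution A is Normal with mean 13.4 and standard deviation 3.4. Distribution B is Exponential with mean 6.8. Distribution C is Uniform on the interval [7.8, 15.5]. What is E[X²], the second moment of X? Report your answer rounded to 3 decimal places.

For each component E[X²] = Var + (mean)², giving A: 191.12; B: 92.48; C: 140.663.
Overall E[X²] = 0.58·191.12 + 0.17·92.48 + 0.25·140.663 = 161.737.

161.737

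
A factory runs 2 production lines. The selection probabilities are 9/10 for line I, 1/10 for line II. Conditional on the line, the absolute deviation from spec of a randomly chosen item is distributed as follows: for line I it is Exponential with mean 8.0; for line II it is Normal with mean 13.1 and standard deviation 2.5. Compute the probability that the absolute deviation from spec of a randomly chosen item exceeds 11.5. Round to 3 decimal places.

Conditional on each line, P(X > 11.5): I: 0.237521; II: 0.738914.
By total probability, P(X > 11.5) = 0.9·0.237521 + 0.1·0.738914 = 0.28766.

0.288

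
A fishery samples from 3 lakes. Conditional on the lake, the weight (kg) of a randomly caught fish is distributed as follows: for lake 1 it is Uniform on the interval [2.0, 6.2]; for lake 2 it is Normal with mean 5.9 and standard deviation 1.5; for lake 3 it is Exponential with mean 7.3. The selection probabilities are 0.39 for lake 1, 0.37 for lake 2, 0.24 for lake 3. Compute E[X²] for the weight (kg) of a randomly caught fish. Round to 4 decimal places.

For each component E[X²] = Var + (mean)², giving 1: 18.28; 2: 37.06; 3: 106.58.
Overall E[X²] = 0.39·18.28 + 0.37·37.06 + 0.24·106.58 = 46.4206.

46.4206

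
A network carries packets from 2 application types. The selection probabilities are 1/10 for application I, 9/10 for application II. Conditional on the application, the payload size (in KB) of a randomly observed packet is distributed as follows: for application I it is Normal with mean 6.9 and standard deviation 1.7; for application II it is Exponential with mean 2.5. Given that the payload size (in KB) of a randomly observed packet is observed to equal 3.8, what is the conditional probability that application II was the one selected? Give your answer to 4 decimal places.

0.9465

Likelihoods f(3.8 | ·): I: 0.0445031; II: 0.0874848.
Posterior ∝ prior × likelihood. Numerator for II: 0.9·0.0874848 = 0.0787363.
Normalizing constant: 0.1·0.0445031 + 0.9·0.0874848 = 0.0831866.
P(II | observation) = 0.0787363 / 0.0831866 = 0.946502.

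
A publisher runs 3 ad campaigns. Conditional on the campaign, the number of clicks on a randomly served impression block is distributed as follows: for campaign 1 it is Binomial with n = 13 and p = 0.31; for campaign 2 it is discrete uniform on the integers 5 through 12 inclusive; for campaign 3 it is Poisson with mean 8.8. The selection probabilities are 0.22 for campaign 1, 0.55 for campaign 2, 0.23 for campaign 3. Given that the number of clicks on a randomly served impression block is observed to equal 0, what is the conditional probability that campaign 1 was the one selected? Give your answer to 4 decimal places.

0.9808

Likelihoods P(X=0 | ·): 1: 0.00803597; 2: 0; 3: 0.000150733.
Posterior ∝ prior × likelihood. Numerator for 1: 0.22·0.00803597 = 0.00176791.
Normalizing constant: 0.22·0.00803597 + 0.55·0 + 0.23·0.000150733 = 0.00180258.
P(1 | observation) = 0.00176791 / 0.00180258 = 0.980767.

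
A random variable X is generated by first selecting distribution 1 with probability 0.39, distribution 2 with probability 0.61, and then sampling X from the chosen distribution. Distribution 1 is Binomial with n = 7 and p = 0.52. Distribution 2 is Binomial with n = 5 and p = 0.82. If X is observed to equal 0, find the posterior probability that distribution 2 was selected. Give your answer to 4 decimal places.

0.0479

Likelihoods P(X=0 | ·): 1: 0.00587068; 2: 0.000188957.
Posterior ∝ prior × likelihood. Numerator for 2: 0.61·0.000188957 = 0.000115264.
Normalizing constant: 0.39·0.00587068 + 0.61·0.000188957 = 0.00240483.
P(2 | observation) = 0.000115264 / 0.00240483 = 0.0479301.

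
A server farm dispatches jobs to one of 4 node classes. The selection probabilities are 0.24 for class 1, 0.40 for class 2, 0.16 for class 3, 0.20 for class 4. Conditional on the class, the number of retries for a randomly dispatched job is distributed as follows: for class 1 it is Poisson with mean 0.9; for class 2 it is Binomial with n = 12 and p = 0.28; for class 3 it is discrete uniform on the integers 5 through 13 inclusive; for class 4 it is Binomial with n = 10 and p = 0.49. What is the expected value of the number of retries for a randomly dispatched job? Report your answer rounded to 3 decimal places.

Component means — 1: 0.9; 2: 3.36; 3: 9; 4: 4.9.
E[X] = 0.24·0.9 + 0.4·3.36 + 0.16·9 + 0.2·4.9 = 3.98.

3.980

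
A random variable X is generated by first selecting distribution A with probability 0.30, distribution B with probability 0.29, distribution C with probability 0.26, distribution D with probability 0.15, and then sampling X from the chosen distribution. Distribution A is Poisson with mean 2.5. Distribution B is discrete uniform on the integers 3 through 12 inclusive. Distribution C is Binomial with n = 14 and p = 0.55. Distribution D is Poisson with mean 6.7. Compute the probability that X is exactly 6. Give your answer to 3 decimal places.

0.097

Conditional on each component, P(X = 6): A: 0.0278337; B: 0.1; C: 0.139776; D: 0.154648.
By total probability, P(X = 6) = 0.3·0.0278337 + 0.29·0.1 + 0.26·0.139776 + 0.15·0.154648 = 0.0968889.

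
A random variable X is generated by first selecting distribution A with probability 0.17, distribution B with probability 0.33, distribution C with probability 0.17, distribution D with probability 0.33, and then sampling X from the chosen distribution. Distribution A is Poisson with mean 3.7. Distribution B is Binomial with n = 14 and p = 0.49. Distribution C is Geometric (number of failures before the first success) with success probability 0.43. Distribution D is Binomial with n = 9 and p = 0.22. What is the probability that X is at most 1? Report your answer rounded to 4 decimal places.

0.2597

Conditional on each component, P(X ≤ 1): A: 0.116201; B: 0.0011638; C: 0.6751; D: 0.378152.
By total probability, P(X ≤ 1) = 0.17·0.116201 + 0.33·0.0011638 + 0.17·0.6751 + 0.33·0.378152 = 0.259695.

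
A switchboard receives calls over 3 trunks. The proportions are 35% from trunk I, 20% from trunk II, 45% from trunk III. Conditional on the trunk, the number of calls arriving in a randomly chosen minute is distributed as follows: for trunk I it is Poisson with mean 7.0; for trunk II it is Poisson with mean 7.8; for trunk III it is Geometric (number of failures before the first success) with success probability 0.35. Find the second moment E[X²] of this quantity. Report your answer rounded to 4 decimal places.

37.2678

For each component E[X²] = Var + (mean)², giving I: 56; II: 68.64; III: 8.7551.
Overall E[X²] = 0.35·56 + 0.2·68.64 + 0.45·8.7551 = 37.2678.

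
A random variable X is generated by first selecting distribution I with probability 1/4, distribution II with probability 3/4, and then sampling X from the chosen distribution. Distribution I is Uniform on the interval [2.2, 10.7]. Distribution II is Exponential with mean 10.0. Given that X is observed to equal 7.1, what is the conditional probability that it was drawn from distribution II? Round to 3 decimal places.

0.556

Likelihoods f(7.1 | ·): I: 0.117647; II: 0.0491644.
Posterior ∝ prior × likelihood. Numerator for II: 0.75·0.0491644 = 0.0368733.
Normalizing constant: 0.25·0.117647 + 0.75·0.0491644 = 0.0662851.
P(II | observation) = 0.0368733 / 0.0662851 = 0.556284.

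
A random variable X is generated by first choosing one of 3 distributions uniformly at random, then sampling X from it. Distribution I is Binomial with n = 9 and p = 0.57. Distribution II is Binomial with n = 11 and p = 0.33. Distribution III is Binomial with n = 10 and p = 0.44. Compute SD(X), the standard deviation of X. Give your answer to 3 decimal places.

1.656

Per component, I: μ=5.13, E[X²]=28.5228; II: μ=3.63, E[X²]=15.609; III: μ=4.4, E[X²]=21.824.
E[X] = 0.333333·5.13 + 0.333333·3.63 + 0.333333·4.4 = 4.38667.
E[X²] = 0.333333·28.5228 + 0.333333·15.609 + 0.333333·21.824 = 21.9853.
Var(X) = E[X²] − (E[X])² = 21.9853 − 19.2428 = 2.74242.
SD(X) = √2.74242 = 1.65603.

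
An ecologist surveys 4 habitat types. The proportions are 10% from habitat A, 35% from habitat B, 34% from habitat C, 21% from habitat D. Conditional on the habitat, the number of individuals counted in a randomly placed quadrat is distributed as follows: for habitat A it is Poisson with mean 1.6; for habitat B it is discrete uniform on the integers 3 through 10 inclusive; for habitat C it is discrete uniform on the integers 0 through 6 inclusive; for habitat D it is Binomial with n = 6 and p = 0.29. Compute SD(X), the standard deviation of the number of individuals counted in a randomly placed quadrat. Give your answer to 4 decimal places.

Per component, A: μ=1.6, E[X²]=4.16; B: μ=6.5, E[X²]=47.5; C: μ=3, E[X²]=13; D: μ=1.74, E[X²]=4.263.
E[X] = 0.1·1.6 + 0.35·6.5 + 0.34·3 + 0.21·1.74 = 3.8204.
E[X²] = 0.1·4.16 + 0.35·47.5 + 0.34·13 + 0.21·4.263 = 22.3562.
Var(X) = E[X²] − (E[X])² = 22.3562 − 14.5955 = 7.76077.
SD(X) = √7.76077 = 2.78582.

2.7858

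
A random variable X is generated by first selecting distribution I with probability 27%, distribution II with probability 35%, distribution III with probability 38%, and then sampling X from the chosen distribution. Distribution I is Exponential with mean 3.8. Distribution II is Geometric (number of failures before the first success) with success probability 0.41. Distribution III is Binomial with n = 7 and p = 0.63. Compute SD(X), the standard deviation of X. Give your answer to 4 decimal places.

Per component, I: μ=3.8, E[X²]=28.88; II: μ=1.43902, E[X²]=5.58061; III: μ=4.41, E[X²]=21.0798.
E[X] = 0.27·3.8 + 0.35·1.43902 + 0.38·4.41 = 3.20546.
E[X²] = 0.27·28.88 + 0.35·5.58061 + 0.38·21.0798 = 17.7611.
Var(X) = E[X²] − (E[X])² = 17.7611 − 10.275 = 7.48617.
SD(X) = √7.48617 = 2.73609.

2.7361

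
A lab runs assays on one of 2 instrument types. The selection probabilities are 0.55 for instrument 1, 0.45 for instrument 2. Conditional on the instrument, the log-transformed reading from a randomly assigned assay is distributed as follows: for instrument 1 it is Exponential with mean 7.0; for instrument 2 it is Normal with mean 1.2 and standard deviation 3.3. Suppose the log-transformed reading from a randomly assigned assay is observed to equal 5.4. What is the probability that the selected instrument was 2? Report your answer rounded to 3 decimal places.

0.400

Likelihoods f(5.4 | ·): 1: 0.0660503; 2: 0.053784.
Posterior ∝ prior × likelihood. Numerator for 2: 0.45·0.053784 = 0.0242028.
Normalizing constant: 0.55·0.0660503 + 0.45·0.053784 = 0.0605305.
P(2 | observation) = 0.0242028 / 0.0605305 = 0.399845.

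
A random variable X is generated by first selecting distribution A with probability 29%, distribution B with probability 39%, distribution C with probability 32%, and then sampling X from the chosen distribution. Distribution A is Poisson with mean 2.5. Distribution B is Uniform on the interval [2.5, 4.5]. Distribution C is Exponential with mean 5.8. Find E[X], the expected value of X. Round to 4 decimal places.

Component means — A: 2.5; B: 3.5; C: 5.8.
E[X] = 0.29·2.5 + 0.39·3.5 + 0.32·5.8 = 3.946.

3.9460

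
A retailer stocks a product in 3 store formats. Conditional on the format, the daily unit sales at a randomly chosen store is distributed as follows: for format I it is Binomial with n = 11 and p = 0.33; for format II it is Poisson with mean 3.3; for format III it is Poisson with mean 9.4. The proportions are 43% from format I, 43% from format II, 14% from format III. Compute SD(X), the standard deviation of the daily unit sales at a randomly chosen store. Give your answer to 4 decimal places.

2.8364

Per component, I: μ=3.63, E[X²]=15.609; II: μ=3.3, E[X²]=14.19; III: μ=9.4, E[X²]=97.76.
E[X] = 0.43·3.63 + 0.43·3.3 + 0.14·9.4 = 4.2959.
E[X²] = 0.43·15.609 + 0.43·14.19 + 0.14·97.76 = 26.5.
Var(X) = E[X²] − (E[X])² = 26.5 − 18.4548 = 8.04521.
SD(X) = √8.04521 = 2.83641.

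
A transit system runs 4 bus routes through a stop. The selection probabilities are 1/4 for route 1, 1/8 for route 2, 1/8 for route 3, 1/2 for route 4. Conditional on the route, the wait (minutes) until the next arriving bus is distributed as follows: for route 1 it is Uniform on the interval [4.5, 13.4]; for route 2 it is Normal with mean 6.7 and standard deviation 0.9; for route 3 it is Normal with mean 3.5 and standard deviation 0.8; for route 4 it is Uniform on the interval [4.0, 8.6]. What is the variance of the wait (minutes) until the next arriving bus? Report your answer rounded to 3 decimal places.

Per component, 1: μ=8.95, E[X²]=86.7033; 2: μ=6.7, E[X²]=45.7; 3: μ=3.5, E[X²]=12.89; 4: μ=6.3, E[X²]=41.4533.
E[X] = 0.25·8.95 + 0.125·6.7 + 0.125·3.5 + 0.5·6.3 = 6.6625.
E[X²] = 0.25·86.7033 + 0.125·45.7 + 0.125·12.89 + 0.5·41.4533 = 49.7262.
Var(X) = E[X²] − (E[X])² = 49.7262 − 44.3889 = 5.33734.

5.337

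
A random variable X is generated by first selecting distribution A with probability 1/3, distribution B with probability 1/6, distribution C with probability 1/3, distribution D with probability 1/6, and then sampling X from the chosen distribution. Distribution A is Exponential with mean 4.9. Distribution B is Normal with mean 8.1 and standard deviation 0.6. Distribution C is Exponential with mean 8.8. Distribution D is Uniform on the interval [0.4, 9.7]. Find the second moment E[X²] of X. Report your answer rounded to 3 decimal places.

For each component E[X²] = Var + (mean)², giving A: 48.02; B: 65.97; C: 154.88; D: 32.71.
Overall E[X²] = 0.333333·48.02 + 0.166667·65.97 + 0.333333·154.88 + 0.166667·32.71 = 84.08.

84.080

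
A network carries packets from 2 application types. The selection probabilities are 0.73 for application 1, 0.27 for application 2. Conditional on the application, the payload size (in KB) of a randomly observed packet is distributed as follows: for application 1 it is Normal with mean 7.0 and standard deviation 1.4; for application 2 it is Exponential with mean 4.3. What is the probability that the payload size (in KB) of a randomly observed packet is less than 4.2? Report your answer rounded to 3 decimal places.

Conditional on each application, P(X < 4.2): 1: 0.0227501; 2: 0.623465.
By total probability, P(X < 4.2) = 0.73·0.0227501 + 0.27·0.623465 = 0.184943.

0.185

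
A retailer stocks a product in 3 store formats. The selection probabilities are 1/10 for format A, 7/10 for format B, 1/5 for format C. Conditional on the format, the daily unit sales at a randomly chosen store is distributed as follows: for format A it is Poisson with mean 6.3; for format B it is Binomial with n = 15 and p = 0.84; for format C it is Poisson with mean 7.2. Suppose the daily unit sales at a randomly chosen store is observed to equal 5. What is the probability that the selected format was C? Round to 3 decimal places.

Likelihoods P(X=5 | ·): A: 0.151868; B: 1.38087e-05; C: 0.120382.
Posterior ∝ prior × likelihood. Numerator for C: 0.2·0.120382 = 0.0240764.
Normalizing constant: 0.1·0.151868 + 0.7·1.38087e-05 + 0.2·0.120382 = 0.0392728.
P(C | observation) = 0.0240764 / 0.0392728 = 0.613054.

0.613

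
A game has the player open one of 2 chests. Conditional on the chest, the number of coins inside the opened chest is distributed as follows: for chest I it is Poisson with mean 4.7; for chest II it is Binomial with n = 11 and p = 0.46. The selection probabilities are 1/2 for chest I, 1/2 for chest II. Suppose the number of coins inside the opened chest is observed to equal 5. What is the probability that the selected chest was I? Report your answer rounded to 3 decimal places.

0.424

Likelihoods P(X=5 | ·): I: 0.17383; II: 0.235936.
Posterior ∝ prior × likelihood. Numerator for I: 0.5·0.17383 = 0.0869148.
Normalizing constant: 0.5·0.17383 + 0.5·0.235936 = 0.204883.
P(I | observation) = 0.0869148 / 0.204883 = 0.424218.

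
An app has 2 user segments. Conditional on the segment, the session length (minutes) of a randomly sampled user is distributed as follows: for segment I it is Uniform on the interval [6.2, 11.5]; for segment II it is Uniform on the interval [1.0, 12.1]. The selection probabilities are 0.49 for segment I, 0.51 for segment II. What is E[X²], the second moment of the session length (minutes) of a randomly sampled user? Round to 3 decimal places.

66.642

For each component E[X²] = Var + (mean)², giving I: 80.6633; II: 53.17.
Overall E[X²] = 0.49·80.6633 + 0.51·53.17 = 66.6417.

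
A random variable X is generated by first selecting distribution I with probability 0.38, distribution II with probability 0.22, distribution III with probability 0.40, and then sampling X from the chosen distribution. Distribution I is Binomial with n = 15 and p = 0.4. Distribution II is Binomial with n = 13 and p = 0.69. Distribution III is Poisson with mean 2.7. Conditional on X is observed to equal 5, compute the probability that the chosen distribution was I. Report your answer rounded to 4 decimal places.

Likelihoods P(X=5 | ·): I: 0.185938; II: 0.0171679; III: 0.0803605.
Posterior ∝ prior × likelihood. Numerator for I: 0.38·0.185938 = 0.0706564.
Normalizing constant: 0.38·0.185938 + 0.22·0.0171679 + 0.4·0.0803605 = 0.106578.
P(I | observation) = 0.0706564 / 0.106578 = 0.662958.

0.6630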